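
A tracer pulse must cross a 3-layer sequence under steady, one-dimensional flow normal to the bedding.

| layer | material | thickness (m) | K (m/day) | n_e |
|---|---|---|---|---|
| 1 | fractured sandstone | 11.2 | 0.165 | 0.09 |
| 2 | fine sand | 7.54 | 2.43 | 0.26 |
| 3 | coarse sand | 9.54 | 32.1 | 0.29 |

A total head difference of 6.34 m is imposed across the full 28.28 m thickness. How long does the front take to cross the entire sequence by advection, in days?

With flow normal to the layers, continuity requires the same specific discharge q through every layer.
Σ(b_i/K_i) = 11.2/0.165 + 7.54/2.43 + 9.54/32.1 = 71.28 d.
q = Δh / Σ(b_i/K_i) = 6.34 / 71.28 = 0.08895 m/day.
In each layer the seepage velocity is v_i = q/n_i, so the layer transit time is t_i = b_i·n_i / q:
  layer 1 (fractured sandstone): t_1 = 11.2 × 0.09 / 0.08895 = 11.33 d
  layer 2 (fine sand): t_2 = 7.54 × 0.26 / 0.08895 = 22.04 d
  layer 3 (coarse sand): t_3 = 9.54 × 0.29 / 0.08895 = 31.10 d
Total t = Σ t_i = 64.48 days.

64.5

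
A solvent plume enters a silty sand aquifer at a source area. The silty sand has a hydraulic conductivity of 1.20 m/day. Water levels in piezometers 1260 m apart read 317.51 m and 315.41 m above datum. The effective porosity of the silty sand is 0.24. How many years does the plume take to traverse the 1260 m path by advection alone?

Hydraulic gradient i = (317.51 − 315.41) / 1260 = 2.1 / 1260 = 0.001667.
Darcy flux q = K · i = 1.200 × 0.001667 = 0.002000 m/day.
Seepage velocity v = q / n_e = 0.002000 / 0.24 = 0.008333 m/day.
Travel time t = L / v = 1260 / 0.008333 = 1.512e+05 days = 414.0 years.

414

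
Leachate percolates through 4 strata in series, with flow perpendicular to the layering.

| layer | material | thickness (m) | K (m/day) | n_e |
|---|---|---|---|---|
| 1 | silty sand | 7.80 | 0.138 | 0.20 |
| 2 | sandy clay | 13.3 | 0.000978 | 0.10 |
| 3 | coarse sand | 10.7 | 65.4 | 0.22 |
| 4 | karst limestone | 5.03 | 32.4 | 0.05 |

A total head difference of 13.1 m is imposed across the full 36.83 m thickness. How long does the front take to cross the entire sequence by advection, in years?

15.7

With flow normal to the layers, continuity requires the same specific discharge q through every layer.
Σ(b_i/K_i) = 7.80/0.138 + 13.3/0.000978 + 10.7/65.4 + 5.03/32.4 = 13656 d.
q = Δh / Σ(b_i/K_i) = 13.1 / 13656 = 0.0009593 m/day.
In each layer the seepage velocity is v_i = q/n_i, so the layer transit time is t_i = b_i·n_i / q:
  layer 1 (silty sand): t_1 = 7.80 × 0.20 / 0.0009593 = 1626 d
  layer 2 (sandy clay): t_2 = 13.3 × 0.10 / 0.0009593 = 1386 d
  layer 3 (coarse sand): t_3 = 10.7 × 0.22 / 0.0009593 = 2454 d
  layer 4 (karst limestone): t_4 = 5.03 × 0.05 / 0.0009593 = 262.2 d
Total t = Σ t_i = 5729 days = 15.68 years.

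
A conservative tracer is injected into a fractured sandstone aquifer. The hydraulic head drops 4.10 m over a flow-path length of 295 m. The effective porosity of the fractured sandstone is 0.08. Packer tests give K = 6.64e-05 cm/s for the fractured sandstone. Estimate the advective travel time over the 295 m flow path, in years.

81.0

Convert K: 6.64e-05 cm/s × 864 = 0.05737 m/day.
Hydraulic gradient i = Δh / L = 4.10 / 295 = 0.01390.
Darcy flux q = K · i = 0.05737 × 0.01390 = 0.0007973 m/day.
Seepage velocity v = q / n_e = 0.0007973 / 0.08 = 0.009967 m/day.
Travel time t = L / v = 295 / 0.009967 = 29598 days = 81.04 years.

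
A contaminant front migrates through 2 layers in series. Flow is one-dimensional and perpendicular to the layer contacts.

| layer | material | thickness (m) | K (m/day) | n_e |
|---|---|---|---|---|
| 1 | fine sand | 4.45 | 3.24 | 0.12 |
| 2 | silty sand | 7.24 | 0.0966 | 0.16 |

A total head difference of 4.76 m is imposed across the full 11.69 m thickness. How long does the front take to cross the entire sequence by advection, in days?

With flow normal to the layers, continuity requires the same specific discharge q through every layer.
Σ(b_i/K_i) = 4.45/3.24 + 7.24/0.0966 = 76.32 d.
q = Δh / Σ(b_i/K_i) = 4.76 / 76.32 = 0.06237 m/day.
In each layer the seepage velocity is v_i = q/n_i, so the layer transit time is t_i = b_i·n_i / q:
  layer 1 (fine sand): t_1 = 4.45 × 0.12 / 0.06237 = 8.562 d
  layer 2 (silty sand): t_2 = 7.24 × 0.16 / 0.06237 = 18.57 d
Total t = Σ t_i = 27.14 days.

27.1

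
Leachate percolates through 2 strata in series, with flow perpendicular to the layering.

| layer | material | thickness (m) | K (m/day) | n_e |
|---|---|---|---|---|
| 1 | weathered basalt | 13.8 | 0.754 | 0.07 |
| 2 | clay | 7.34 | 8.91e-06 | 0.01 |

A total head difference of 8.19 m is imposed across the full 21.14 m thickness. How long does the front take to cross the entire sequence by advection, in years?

With flow normal to the layers, continuity requires the same specific discharge q through every layer.
Σ(b_i/K_i) = 13.8/0.754 + 7.34/8.91e-06 = 8.238e+05 d.
q = Δh / Σ(b_i/K_i) = 8.19 / 8.238e+05 = 9.942e-06 m/day.
In each layer the seepage velocity is v_i = q/n_i, so the layer transit time is t_i = b_i·n_i / q:
  layer 1 (weathered basalt): t_1 = 13.8 × 0.07 / 9.942e-06 = 97168 d
  layer 2 (clay): t_2 = 7.34 × 0.01 / 9.942e-06 = 7383 d
Total t = Σ t_i = 1.046e+05 days = 286.2 years.

286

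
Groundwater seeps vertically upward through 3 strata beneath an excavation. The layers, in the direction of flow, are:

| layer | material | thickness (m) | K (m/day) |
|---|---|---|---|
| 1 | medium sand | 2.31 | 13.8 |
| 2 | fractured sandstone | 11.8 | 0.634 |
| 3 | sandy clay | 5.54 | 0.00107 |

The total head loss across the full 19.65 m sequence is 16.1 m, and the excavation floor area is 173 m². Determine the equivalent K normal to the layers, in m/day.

Flow is perpendicular to layering, so the layers act in series and the equivalent K is the thickness-weighted harmonic mean.
Total thickness L = 2.31 + 11.8 + 5.54 = 19.65 m.
Σ(b_i/K_i) = 2.31/13.8 + 11.8/0.634 + 5.54/0.00107 = 5196 d.
K_eq = L / Σ(b_i/K_i) = 19.65 / 5196 = 0.003782 m/day.

0.00378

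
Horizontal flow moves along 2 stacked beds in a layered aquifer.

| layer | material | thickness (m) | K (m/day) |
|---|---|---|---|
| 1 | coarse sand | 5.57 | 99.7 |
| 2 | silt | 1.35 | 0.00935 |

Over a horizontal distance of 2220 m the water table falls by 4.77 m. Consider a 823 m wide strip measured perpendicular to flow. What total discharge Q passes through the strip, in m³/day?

982

Flow is parallel to layering, so each bed carries its own Darcy discharge and the transmissivities add.
Σ(K_i·b_i) = 99.7×5.57 + 0.00935×1.35 = 555.3 m²/day.
Hydraulic gradient i = Δh / L = 4.77 / 2220 = 0.002149.
Q = Σ(K_i·b_i) · W · i = 555.3 × 823 × 0.002149 = 982.0 m³/day.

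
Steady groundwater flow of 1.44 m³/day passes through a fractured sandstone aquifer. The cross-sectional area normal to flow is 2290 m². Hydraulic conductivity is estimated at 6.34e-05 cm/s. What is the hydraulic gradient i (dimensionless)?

0.0115

Convert K: 6.34e-05 cm/s × 864 = 0.05478 m/day.
From Q = K·A·i, i = Q / (K·A) = 1.44 / (0.05478 × 2290) = 0.01148.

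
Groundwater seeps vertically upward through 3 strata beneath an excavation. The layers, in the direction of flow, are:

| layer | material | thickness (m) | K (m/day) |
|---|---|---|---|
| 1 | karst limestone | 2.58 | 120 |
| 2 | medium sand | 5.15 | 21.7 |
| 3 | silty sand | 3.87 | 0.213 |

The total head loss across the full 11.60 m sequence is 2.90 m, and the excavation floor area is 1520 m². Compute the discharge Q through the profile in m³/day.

239

Flow is perpendicular to layering, so the layers act in series and the equivalent K is the thickness-weighted harmonic mean.
Total thickness L = 2.58 + 5.15 + 3.87 = 11.60 m.
Σ(b_i/K_i) = 2.58/120 + 5.15/21.7 + 3.87/0.213 = 18.43 d.
K_eq = L / Σ(b_i/K_i) = 11.60 / 18.43 = 0.6295 m/day.
Q = K_eq · A · (Δh/L) = 0.6295 × 1520 × (2.90/11.60) = 239.2 m³/day.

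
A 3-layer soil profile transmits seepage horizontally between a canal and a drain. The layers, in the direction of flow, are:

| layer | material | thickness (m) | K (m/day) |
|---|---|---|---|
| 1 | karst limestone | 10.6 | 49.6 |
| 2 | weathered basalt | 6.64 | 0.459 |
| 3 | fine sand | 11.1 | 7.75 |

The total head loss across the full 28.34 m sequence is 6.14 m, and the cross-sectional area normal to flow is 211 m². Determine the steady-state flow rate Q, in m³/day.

80.4

Flow is perpendicular to layering, so the layers act in series and the equivalent K is the thickness-weighted harmonic mean.
Total thickness L = 10.6 + 6.64 + 11.1 = 28.34 m.
Σ(b_i/K_i) = 10.6/49.6 + 6.64/0.459 + 11.1/7.75 = 16.11 d.
K_eq = L / Σ(b_i/K_i) = 28.34 / 16.11 = 1.759 m/day.
Q = K_eq · A · (Δh/L) = 1.759 × 211 × (6.14/28.34) = 80.41 m³/day.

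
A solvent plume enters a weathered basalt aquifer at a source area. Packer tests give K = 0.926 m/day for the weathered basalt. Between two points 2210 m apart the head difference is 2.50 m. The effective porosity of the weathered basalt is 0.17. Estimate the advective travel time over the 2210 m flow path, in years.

Hydraulic gradient i = Δh / L = 2.50 / 2210 = 0.001131.
Darcy flux q = K · i = 0.9260 × 0.001131 = 0.001048 m/day.
Seepage velocity v = q / n_e = 0.001048 / 0.17 = 0.006162 m/day.
Travel time t = L / v = 2210 / 0.006162 = 3.587e+05 days = 982.0 years.

982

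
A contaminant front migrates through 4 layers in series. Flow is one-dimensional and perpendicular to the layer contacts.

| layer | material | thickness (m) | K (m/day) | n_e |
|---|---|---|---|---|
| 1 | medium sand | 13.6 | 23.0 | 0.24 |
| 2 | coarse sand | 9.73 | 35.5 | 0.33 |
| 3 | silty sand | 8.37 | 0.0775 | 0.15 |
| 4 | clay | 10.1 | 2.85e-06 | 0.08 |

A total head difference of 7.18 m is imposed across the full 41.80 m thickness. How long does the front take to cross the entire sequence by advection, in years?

With flow normal to the layers, continuity requires the same specific discharge q through every layer.
Σ(b_i/K_i) = 13.6/23.0 + 9.73/35.5 + 8.37/0.0775 + 10.1/2.85e-06 = 3.544e+06 d.
q = Δh / Σ(b_i/K_i) = 7.18 / 3.544e+06 = 2.026e-06 m/day.
In each layer the seepage velocity is v_i = q/n_i, so the layer transit time is t_i = b_i·n_i / q:
  layer 1 (medium sand): t_1 = 13.6 × 0.24 / 2.026e-06 = 1.611e+06 d
  layer 2 (coarse sand): t_2 = 9.73 × 0.33 / 2.026e-06 = 1.585e+06 d
  layer 3 (silty sand): t_3 = 8.37 × 0.15 / 2.026e-06 = 6.197e+05 d
  layer 4 (clay): t_4 = 10.1 × 0.08 / 2.026e-06 = 3.988e+05 d
Total t = Σ t_i = 4.214e+06 days = 11539 years.

11500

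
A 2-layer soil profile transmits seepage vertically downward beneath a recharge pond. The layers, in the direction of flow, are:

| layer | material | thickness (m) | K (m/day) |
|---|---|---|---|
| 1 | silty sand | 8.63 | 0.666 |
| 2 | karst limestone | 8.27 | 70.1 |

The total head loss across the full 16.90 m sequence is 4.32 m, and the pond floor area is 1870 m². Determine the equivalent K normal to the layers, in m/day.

1.29

Flow is perpendicular to layering, so the layers act in series and the equivalent K is the thickness-weighted harmonic mean.
Total thickness L = 8.63 + 8.27 = 16.90 m.
Σ(b_i/K_i) = 8.63/0.666 + 8.27/70.1 = 13.08 d.
K_eq = L / Σ(b_i/K_i) = 16.90 / 13.08 = 1.292 m/day.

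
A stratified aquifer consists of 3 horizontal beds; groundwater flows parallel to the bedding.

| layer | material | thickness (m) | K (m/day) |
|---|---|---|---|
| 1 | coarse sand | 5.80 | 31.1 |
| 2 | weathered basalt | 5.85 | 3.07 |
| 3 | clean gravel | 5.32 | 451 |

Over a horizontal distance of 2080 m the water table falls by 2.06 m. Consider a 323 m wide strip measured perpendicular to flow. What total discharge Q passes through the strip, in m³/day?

831

Flow is parallel to layering, so each bed carries its own Darcy discharge and the transmissivities add.
Σ(K_i·b_i) = 31.1×5.80 + 3.07×5.85 + 451×5.32 = 2598 m²/day.
Hydraulic gradient i = Δh / L = 2.06 / 2080 = 0.0009904.
Q = Σ(K_i·b_i) · W · i = 2598 × 323 × 0.0009904 = 831.0 m³/day.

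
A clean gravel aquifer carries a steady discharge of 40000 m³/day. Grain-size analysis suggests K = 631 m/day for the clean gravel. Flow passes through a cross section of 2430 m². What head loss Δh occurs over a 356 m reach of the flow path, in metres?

From Q = K·A·i, i = Q / (K·A) = 40000 / (631.0 × 2430) = 0.02609.
Head loss Δh = i · L = 0.02609 × 356 = 9.287 m.

9.29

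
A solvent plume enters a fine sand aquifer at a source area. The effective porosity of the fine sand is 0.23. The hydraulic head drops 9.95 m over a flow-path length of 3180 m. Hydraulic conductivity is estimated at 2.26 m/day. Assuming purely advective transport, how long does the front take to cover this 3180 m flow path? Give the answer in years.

Hydraulic gradient i = Δh / L = 9.95 / 3180 = 0.003129.
Darcy flux q = K · i = 2.260 × 0.003129 = 0.007071 m/day.
Seepage velocity v = q / n_e = 0.007071 / 0.23 = 0.03075 m/day.
Travel time t = L / v = 3180 / 0.03075 = 1.034e+05 days = 283.2 years.

283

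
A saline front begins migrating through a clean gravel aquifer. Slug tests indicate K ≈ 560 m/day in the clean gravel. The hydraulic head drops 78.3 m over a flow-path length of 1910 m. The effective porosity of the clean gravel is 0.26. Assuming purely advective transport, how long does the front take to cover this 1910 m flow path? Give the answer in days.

Hydraulic gradient i = Δh / L = 78.3 / 1910 = 0.04099.
Darcy flux q = K · i = 560.0 × 0.04099 = 22.96 m/day.
Seepage velocity v = q / n_e = 22.96 / 0.26 = 88.30 m/day.
Travel time t = L / v = 1910 / 88.30 = 21.63 days.

21.6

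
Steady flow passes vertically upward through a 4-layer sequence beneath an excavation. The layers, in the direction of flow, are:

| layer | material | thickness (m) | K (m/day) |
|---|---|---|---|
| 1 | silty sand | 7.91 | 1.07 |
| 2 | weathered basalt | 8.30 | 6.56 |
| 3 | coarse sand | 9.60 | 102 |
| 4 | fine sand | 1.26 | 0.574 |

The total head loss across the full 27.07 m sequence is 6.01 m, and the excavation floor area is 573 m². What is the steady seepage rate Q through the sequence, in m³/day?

315

Flow is perpendicular to layering, so the layers act in series and the equivalent K is the thickness-weighted harmonic mean.
Total thickness L = 7.91 + 8.30 + 9.60 + 1.26 = 27.07 m.
Σ(b_i/K_i) = 7.91/1.07 + 8.30/6.56 + 9.60/102 + 1.26/0.574 = 10.95 d.
K_eq = L / Σ(b_i/K_i) = 27.07 / 10.95 = 2.473 m/day.
Q = K_eq · A · (Δh/L) = 2.473 × 573 × (6.01/27.07) = 314.6 m³/day.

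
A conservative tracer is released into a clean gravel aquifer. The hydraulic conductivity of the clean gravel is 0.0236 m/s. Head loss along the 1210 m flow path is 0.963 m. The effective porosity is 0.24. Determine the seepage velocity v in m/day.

Convert K: 0.0236 m/s × 86400 = 2039 m/day.
Hydraulic gradient i = Δh / L = 0.963 / 1210 = 0.0007959.
Darcy flux q = K · i = 2039 × 0.0007959 = 1.623 m/day.
Seepage velocity v = q / n_e = 1.623 / 0.24 = 6.762 m/day.

6.76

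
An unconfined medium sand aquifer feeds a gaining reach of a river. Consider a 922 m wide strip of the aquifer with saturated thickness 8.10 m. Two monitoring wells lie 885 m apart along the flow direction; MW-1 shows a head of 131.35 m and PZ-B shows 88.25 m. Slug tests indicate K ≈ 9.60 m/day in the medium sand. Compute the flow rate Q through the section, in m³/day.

Cross-sectional area A = 922 × 8.10 = 7468 m².
Hydraulic gradient i = (131.35 − 88.25) / 885 = 43.1 / 885 = 0.04870.
Darcy's law: Q = K · A · i = 9.600 × 7468 × 0.04870 = 3492 m³/day.

3490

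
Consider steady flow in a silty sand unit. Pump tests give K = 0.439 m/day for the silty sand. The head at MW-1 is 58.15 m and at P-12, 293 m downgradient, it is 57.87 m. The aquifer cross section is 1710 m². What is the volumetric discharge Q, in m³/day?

Hydraulic gradient i = (58.15 − 57.87) / 293 = 0.28 / 293 = 0.0009556.
Darcy's law: Q = K · A · i = 0.4390 × 1710 × 0.0009556 = 0.7174 m³/day.

0.717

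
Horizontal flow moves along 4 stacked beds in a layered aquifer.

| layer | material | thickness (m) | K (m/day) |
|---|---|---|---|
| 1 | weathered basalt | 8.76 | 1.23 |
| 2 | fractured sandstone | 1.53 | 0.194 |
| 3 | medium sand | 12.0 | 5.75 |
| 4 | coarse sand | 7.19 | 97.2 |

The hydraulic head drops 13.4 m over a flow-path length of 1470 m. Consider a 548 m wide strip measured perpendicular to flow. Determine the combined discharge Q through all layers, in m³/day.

Flow is parallel to layering, so each bed carries its own Darcy discharge and the transmissivities add.
Σ(K_i·b_i) = 1.23×8.76 + 0.194×1.53 + 5.75×12.0 + 97.2×7.19 = 778.9 m²/day.
Hydraulic gradient i = Δh / L = 13.4 / 1470 = 0.009116.
Q = Σ(K_i·b_i) · W · i = 778.9 × 548 × 0.009116 = 3891 m³/day.

3890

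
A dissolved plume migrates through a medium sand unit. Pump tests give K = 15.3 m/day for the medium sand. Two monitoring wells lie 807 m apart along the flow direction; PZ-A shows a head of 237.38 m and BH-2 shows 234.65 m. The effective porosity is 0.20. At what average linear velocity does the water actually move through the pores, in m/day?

0.259

Hydraulic gradient i = (237.38 − 234.65) / 807 = 2.73 / 807 = 0.003383.
Darcy flux q = K · i = 15.30 × 0.003383 = 0.05176 m/day.
Seepage velocity v = q / n_e = 0.05176 / 0.20 = 0.2588 m/day.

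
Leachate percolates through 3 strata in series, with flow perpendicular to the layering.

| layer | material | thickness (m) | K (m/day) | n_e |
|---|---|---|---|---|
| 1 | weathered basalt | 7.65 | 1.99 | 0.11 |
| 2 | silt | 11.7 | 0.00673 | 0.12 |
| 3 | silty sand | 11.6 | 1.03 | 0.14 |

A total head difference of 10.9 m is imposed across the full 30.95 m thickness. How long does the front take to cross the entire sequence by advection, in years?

With flow normal to the layers, continuity requires the same specific discharge q through every layer.
Σ(b_i/K_i) = 7.65/1.99 + 11.7/0.00673 + 11.6/1.03 = 1754 d.
q = Δh / Σ(b_i/K_i) = 10.9 / 1754 = 0.006216 m/day.
In each layer the seepage velocity is v_i = q/n_i, so the layer transit time is t_i = b_i·n_i / q:
  layer 1 (weathered basalt): t_1 = 7.65 × 0.11 / 0.006216 = 135.4 d
  layer 2 (silt): t_2 = 11.7 × 0.12 / 0.006216 = 225.9 d
  layer 3 (silty sand): t_3 = 11.6 × 0.14 / 0.006216 = 261.3 d
Total t = Σ t_i = 622.5 days = 1.704 years.

1.70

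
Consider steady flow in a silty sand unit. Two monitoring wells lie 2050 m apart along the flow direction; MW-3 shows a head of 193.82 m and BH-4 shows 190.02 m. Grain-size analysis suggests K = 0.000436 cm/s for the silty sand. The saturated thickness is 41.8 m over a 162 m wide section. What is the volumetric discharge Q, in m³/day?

Convert K: 0.000436 cm/s × 864 = 0.3767 m/day.
Cross-sectional area A = 162 × 41.8 = 6772 m².
Hydraulic gradient i = (193.82 − 190.02) / 2050 = 3.8 / 2050 = 0.001854.
Darcy's law: Q = K · A · i = 0.3767 × 6772 × 0.001854 = 4.728 m³/day.

4.73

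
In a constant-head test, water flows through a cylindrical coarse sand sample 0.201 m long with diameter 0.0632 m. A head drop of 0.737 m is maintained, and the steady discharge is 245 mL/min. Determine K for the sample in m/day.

30.7

Cross-sectional area A = π·(d/2)² = π × (0.0632/2)² = 0.003137 m².
Convert discharge: 245 mL/min = 4.083e-06 m³/s.
Darcy's law rearranged: K = Q·L / (A·Δh) = 4.083e-06 × 0.201 / (0.003137 × 0.737) = 0.0003550 m/s = 30.67 m/day.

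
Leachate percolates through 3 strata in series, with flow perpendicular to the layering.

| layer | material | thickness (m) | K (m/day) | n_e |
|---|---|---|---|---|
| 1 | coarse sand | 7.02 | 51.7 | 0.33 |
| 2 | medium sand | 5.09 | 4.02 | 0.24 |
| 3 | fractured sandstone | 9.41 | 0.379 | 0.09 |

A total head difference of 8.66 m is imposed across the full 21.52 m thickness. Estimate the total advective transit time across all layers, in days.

With flow normal to the layers, continuity requires the same specific discharge q through every layer.
Σ(b_i/K_i) = 7.02/51.7 + 5.09/4.02 + 9.41/0.379 = 26.23 d.
q = Δh / Σ(b_i/K_i) = 8.66 / 26.23 = 0.3302 m/day.
In each layer the seepage velocity is v_i = q/n_i, so the layer transit time is t_i = b_i·n_i / q:
  layer 1 (coarse sand): t_1 = 7.02 × 0.33 / 0.3302 = 7.017 d
  layer 2 (medium sand): t_2 = 5.09 × 0.24 / 0.3302 = 3.700 d
  layer 3 (fractured sandstone): t_3 = 9.41 × 0.09 / 0.3302 = 2.565 d
Total t = Σ t_i = 13.28 days.

13.3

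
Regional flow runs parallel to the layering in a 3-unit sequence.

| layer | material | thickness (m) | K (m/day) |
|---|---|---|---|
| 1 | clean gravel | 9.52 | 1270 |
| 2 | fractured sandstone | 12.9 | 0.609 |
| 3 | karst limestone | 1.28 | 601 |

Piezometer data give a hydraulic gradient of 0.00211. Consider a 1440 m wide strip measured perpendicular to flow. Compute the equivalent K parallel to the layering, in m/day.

543

Flow is parallel to layering, so each bed carries its own Darcy discharge and the transmissivities add.
Σ(K_i·b_i) = 1270×9.52 + 0.609×12.9 + 601×1.28 = 12868 m²/day.
Total thickness b = 23.70 m, so K_eq = Σ(K_i·b_i)/b = 542.9 m/day.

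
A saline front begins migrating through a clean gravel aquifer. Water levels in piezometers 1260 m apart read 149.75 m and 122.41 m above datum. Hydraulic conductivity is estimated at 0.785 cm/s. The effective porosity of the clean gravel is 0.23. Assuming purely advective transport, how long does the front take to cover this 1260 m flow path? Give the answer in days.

Convert K: 0.785 cm/s × 864 = 678.2 m/day.
Hydraulic gradient i = (149.75 − 122.41) / 1260 = 27.34 / 1260 = 0.02170.
Darcy flux q = K · i = 678.2 × 0.02170 = 14.72 m/day.
Seepage velocity v = q / n_e = 14.72 / 0.23 = 63.99 m/day.
Travel time t = L / v = 1260 / 63.99 = 19.69 days.

19.7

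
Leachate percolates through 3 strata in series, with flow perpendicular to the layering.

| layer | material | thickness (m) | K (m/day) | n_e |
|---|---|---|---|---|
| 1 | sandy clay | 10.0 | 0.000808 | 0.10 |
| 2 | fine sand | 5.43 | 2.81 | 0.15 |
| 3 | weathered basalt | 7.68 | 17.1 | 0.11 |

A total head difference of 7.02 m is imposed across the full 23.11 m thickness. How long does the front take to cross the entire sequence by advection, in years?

12.8

With flow normal to the layers, continuity requires the same specific discharge q through every layer.
Σ(b_i/K_i) = 10.0/0.000808 + 5.43/2.81 + 7.68/17.1 = 12379 d.
q = Δh / Σ(b_i/K_i) = 7.02 / 12379 = 0.0005671 m/day.
In each layer the seepage velocity is v_i = q/n_i, so the layer transit time is t_i = b_i·n_i / q:
  layer 1 (sandy clay): t_1 = 10.0 × 0.10 / 0.0005671 = 1763 d
  layer 2 (fine sand): t_2 = 5.43 × 0.15 / 0.0005671 = 1436 d
  layer 3 (weathered basalt): t_3 = 7.68 × 0.11 / 0.0005671 = 1490 d
Total t = Σ t_i = 4689 days = 12.84 years.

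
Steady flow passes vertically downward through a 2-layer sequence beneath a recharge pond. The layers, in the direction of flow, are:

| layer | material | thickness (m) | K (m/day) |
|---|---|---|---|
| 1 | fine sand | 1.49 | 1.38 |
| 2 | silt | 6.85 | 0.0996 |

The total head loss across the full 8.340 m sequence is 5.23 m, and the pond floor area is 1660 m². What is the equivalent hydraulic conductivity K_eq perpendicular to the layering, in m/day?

0.119

Flow is perpendicular to layering, so the layers act in series and the equivalent K is the thickness-weighted harmonic mean.
Total thickness L = 1.49 + 6.85 = 8.340 m.
Σ(b_i/K_i) = 1.49/1.38 + 6.85/0.0996 = 69.85 d.
K_eq = L / Σ(b_i/K_i) = 8.340 / 69.85 = 0.1194 m/day.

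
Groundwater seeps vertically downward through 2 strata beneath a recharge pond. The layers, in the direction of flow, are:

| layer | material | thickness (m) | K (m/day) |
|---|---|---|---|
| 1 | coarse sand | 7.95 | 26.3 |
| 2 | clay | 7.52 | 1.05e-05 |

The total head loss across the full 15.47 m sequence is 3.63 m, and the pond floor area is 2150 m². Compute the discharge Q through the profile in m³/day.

Flow is perpendicular to layering, so the layers act in series and the equivalent K is the thickness-weighted harmonic mean.
Total thickness L = 7.95 + 7.52 = 15.47 m.
Σ(b_i/K_i) = 7.95/26.3 + 7.52/1.05e-05 = 7.162e+05 d.
K_eq = L / Σ(b_i/K_i) = 15.47 / 7.162e+05 = 2.160e-05 m/day.
Q = K_eq · A · (Δh/L) = 2.160e-05 × 2150 × (3.63/15.47) = 0.01090 m³/day.

0.0109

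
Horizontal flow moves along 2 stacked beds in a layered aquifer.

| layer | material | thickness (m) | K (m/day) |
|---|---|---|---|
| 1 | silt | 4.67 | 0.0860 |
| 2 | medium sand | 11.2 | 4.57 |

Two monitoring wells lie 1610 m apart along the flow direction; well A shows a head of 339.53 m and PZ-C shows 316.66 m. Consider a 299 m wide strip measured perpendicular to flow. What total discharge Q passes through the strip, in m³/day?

219

Flow is parallel to layering, so each bed carries its own Darcy discharge and the transmissivities add.
Σ(K_i·b_i) = 0.0860×4.67 + 4.57×11.2 = 51.59 m²/day.
Hydraulic gradient i = (339.53 − 316.66) / 1610 = 22.87 / 1610 = 0.01420.
Q = Σ(K_i·b_i) · W · i = 51.59 × 299 × 0.01420 = 219.1 m³/day.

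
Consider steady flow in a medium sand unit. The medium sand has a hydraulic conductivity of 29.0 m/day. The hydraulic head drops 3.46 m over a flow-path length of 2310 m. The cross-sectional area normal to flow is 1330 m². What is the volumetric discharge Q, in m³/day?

Hydraulic gradient i = Δh / L = 3.46 / 2310 = 0.001498.
Darcy's law: Q = K · A · i = 29.00 × 1330 × 0.001498 = 57.77 m³/day.

57.8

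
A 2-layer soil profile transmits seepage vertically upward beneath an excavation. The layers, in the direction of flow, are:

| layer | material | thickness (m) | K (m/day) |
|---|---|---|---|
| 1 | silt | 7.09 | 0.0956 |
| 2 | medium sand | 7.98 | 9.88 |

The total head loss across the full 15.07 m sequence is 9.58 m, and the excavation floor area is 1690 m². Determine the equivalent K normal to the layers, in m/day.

Flow is perpendicular to layering, so the layers act in series and the equivalent K is the thickness-weighted harmonic mean.
Total thickness L = 7.09 + 7.98 = 15.07 m.
Σ(b_i/K_i) = 7.09/0.0956 + 7.98/9.88 = 74.97 d.
K_eq = L / Σ(b_i/K_i) = 15.07 / 74.97 = 0.2010 m/day.

0.201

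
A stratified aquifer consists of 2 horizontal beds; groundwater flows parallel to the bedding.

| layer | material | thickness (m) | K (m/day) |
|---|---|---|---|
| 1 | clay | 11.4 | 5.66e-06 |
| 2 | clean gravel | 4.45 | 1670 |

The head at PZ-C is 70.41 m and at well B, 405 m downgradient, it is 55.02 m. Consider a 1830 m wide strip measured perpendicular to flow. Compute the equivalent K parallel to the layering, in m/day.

Flow is parallel to layering, so each bed carries its own Darcy discharge and the transmissivities add.
Σ(K_i·b_i) = 5.66e-06×11.4 + 1670×4.45 = 7432 m²/day.
Total thickness b = 15.85 m, so K_eq = Σ(K_i·b_i)/b = 468.9 m/day.

469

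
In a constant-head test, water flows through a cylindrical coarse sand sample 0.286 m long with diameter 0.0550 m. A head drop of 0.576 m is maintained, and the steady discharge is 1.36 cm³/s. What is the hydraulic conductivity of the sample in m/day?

Cross-sectional area A = π·(d/2)² = π × (0.0550/2)² = 0.002376 m².
Convert discharge: 1.36 cm³/s = 1.360e-06 m³/s.
Darcy's law rearranged: K = Q·L / (A·Δh) = 1.360e-06 × 0.286 / (0.002376 × 0.576) = 0.0002842 m/s = 24.56 m/day.

24.6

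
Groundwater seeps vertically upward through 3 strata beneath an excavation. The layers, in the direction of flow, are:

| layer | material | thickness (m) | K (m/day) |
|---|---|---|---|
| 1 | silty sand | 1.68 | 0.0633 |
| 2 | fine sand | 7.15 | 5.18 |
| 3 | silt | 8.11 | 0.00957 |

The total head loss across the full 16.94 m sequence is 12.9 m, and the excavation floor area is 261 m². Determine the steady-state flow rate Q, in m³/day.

Flow is perpendicular to layering, so the layers act in series and the equivalent K is the thickness-weighted harmonic mean.
Total thickness L = 1.68 + 7.15 + 8.11 = 16.94 m.
Σ(b_i/K_i) = 1.68/0.0633 + 7.15/5.18 + 8.11/0.00957 = 875.4 d.
K_eq = L / Σ(b_i/K_i) = 16.94 / 875.4 = 0.01935 m/day.
Q = K_eq · A · (Δh/L) = 0.01935 × 261 × (12.9/16.94) = 3.846 m³/day.

3.85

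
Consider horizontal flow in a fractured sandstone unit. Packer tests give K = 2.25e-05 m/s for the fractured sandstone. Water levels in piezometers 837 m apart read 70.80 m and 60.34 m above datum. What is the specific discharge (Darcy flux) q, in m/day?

0.0243

Convert K: 2.25e-05 m/s × 86400 = 1.944 m/day.
Hydraulic gradient i = (70.80 − 60.34) / 837 = 10.46 / 837 = 0.01250.
Specific discharge q = K · i = 1.944 × 0.01250 = 0.02429 m/day.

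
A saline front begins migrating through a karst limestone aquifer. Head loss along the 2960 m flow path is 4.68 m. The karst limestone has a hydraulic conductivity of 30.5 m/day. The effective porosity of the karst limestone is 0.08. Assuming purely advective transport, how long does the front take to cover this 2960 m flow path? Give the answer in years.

13.4

Hydraulic gradient i = Δh / L = 4.68 / 2960 = 0.001581.
Darcy flux q = K · i = 30.50 × 0.001581 = 0.04822 m/day.
Seepage velocity v = q / n_e = 0.04822 / 0.08 = 0.6028 m/day.
Travel time t = L / v = 2960 / 0.6028 = 4911 days = 13.44 years.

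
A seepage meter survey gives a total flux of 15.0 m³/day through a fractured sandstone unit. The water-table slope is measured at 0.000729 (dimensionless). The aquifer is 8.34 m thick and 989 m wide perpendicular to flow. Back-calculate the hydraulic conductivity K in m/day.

Cross-sectional area A = 989 × 8.34 = 8248 m².
Hydraulic gradient i = 0.000729.
From Q = K·A·i, K = Q / (A·i) = 15.0 / (8248 × 0.0007290) = 2.495 m/day.

2.49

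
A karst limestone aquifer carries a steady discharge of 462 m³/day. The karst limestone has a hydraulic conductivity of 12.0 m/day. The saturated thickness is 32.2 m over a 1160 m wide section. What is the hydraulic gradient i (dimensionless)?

Cross-sectional area A = 1160 × 32.2 = 37352 m².
From Q = K·A·i, i = Q / (K·A) = 462 / (12.00 × 37352) = 0.001031.

0.00103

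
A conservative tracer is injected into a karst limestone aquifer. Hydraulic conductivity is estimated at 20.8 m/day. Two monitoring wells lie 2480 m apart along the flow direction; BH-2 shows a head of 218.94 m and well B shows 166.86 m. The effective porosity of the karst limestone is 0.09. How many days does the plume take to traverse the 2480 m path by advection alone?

Hydraulic gradient i = (218.94 − 166.86) / 2480 = 52.08 / 2480 = 0.02100.
Darcy flux q = K · i = 20.80 × 0.02100 = 0.4368 m/day.
Seepage velocity v = q / n_e = 0.4368 / 0.09 = 4.853 m/day.
Travel time t = L / v = 2480 / 4.853 = 511.0 days.

511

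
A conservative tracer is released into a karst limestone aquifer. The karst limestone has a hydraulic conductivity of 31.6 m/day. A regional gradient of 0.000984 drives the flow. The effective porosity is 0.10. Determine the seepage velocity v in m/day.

0.311

Hydraulic gradient i = 0.000984.
Darcy flux q = K · i = 31.60 × 0.0009840 = 0.03109 m/day.
Seepage velocity v = q / n_e = 0.03109 / 0.10 = 0.3109 m/day.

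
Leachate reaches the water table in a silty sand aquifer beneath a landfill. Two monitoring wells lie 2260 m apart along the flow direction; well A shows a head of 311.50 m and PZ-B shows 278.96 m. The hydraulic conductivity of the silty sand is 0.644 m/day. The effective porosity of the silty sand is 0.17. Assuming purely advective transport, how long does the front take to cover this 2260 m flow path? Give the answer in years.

113

Hydraulic gradient i = (311.50 − 278.96) / 2260 = 32.54 / 2260 = 0.01440.
Darcy flux q = K · i = 0.6440 × 0.01440 = 0.009272 m/day.
Seepage velocity v = q / n_e = 0.009272 / 0.17 = 0.05454 m/day.
Travel time t = L / v = 2260 / 0.05454 = 41435 days = 113.4 years.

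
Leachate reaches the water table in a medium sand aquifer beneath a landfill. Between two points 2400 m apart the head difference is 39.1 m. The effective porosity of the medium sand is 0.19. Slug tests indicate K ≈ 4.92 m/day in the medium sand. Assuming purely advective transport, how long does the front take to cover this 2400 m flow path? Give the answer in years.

Hydraulic gradient i = Δh / L = 39.1 / 2400 = 0.01629.
Darcy flux q = K · i = 4.920 × 0.01629 = 0.08015 m/day.
Seepage velocity v = q / n_e = 0.08015 / 0.19 = 0.4219 m/day.
Travel time t = L / v = 2400 / 0.4219 = 5689 days = 15.58 years.

15.6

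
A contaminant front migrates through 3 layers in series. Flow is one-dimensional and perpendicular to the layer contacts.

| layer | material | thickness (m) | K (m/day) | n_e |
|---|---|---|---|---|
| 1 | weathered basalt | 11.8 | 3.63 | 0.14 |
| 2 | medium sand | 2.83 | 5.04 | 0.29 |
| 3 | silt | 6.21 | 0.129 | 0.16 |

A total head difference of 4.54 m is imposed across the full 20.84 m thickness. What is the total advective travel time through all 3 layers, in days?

With flow normal to the layers, continuity requires the same specific discharge q through every layer.
Σ(b_i/K_i) = 11.8/3.63 + 2.83/5.04 + 6.21/0.129 = 51.95 d.
q = Δh / Σ(b_i/K_i) = 4.54 / 51.95 = 0.08739 m/day.
In each layer the seepage velocity is v_i = q/n_i, so the layer transit time is t_i = b_i·n_i / q:
  layer 1 (weathered basalt): t_1 = 11.8 × 0.14 / 0.08739 = 18.90 d
  layer 2 (medium sand): t_2 = 2.83 × 0.29 / 0.08739 = 9.391 d
  layer 3 (silt): t_3 = 6.21 × 0.16 / 0.08739 = 11.37 d
Total t = Σ t_i = 39.67 days.

39.7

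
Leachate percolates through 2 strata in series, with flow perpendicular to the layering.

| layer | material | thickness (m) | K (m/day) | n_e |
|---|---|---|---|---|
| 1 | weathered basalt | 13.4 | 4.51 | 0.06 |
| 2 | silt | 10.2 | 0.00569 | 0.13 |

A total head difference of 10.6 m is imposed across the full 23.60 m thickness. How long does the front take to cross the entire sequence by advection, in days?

With flow normal to the layers, continuity requires the same specific discharge q through every layer.
Σ(b_i/K_i) = 13.4/4.51 + 10.2/0.00569 = 1796 d.
q = Δh / Σ(b_i/K_i) = 10.6 / 1796 = 0.005903 m/day.
In each layer the seepage velocity is v_i = q/n_i, so the layer transit time is t_i = b_i·n_i / q:
  layer 1 (weathered basalt): t_1 = 13.4 × 0.06 / 0.005903 = 136.2 d
  layer 2 (silt): t_2 = 10.2 × 0.13 / 0.005903 = 224.6 d
Total t = Σ t_i = 360.8 days.

361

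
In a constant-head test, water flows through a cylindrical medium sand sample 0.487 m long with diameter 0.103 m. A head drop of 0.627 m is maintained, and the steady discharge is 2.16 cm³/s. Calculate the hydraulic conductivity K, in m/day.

Cross-sectional area A = π·(d/2)² = π × (0.103/2)² = 0.008332 m².
Convert discharge: 2.16 cm³/s = 2.160e-06 m³/s.
Darcy's law rearranged: K = Q·L / (A·Δh) = 2.160e-06 × 0.487 / (0.008332 × 0.627) = 0.0002013 m/s = 17.40 m/day.

17.4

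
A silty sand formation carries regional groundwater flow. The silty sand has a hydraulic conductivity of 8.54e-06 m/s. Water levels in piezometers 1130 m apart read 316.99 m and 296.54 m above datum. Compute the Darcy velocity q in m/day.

0.0134

Convert K: 8.54e-06 m/s × 86400 = 0.7379 m/day.
Hydraulic gradient i = (316.99 − 296.54) / 1130 = 20.45 / 1130 = 0.01810.
Specific discharge q = K · i = 0.7379 × 0.01810 = 0.01335 m/day.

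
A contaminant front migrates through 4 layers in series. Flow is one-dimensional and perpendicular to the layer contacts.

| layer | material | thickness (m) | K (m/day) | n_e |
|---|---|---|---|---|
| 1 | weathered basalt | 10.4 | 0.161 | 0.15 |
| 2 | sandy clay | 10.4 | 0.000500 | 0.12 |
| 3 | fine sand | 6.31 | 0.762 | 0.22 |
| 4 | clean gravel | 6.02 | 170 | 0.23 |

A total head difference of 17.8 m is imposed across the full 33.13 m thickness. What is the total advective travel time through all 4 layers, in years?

17.9

With flow normal to the layers, continuity requires the same specific discharge q through every layer.
Σ(b_i/K_i) = 10.4/0.161 + 10.4/0.000500 + 6.31/0.762 + 6.02/170 = 20873 d.
q = Δh / Σ(b_i/K_i) = 17.8 / 20873 = 0.0008528 m/day.
In each layer the seepage velocity is v_i = q/n_i, so the layer transit time is t_i = b_i·n_i / q:
  layer 1 (weathered basalt): t_1 = 10.4 × 0.15 / 0.0008528 = 1829 d
  layer 2 (sandy clay): t_2 = 10.4 × 0.12 / 0.0008528 = 1463 d
  layer 3 (fine sand): t_3 = 6.31 × 0.22 / 0.0008528 = 1628 d
  layer 4 (clean gravel): t_4 = 6.02 × 0.23 / 0.0008528 = 1624 d
Total t = Σ t_i = 6544 days = 17.92 years.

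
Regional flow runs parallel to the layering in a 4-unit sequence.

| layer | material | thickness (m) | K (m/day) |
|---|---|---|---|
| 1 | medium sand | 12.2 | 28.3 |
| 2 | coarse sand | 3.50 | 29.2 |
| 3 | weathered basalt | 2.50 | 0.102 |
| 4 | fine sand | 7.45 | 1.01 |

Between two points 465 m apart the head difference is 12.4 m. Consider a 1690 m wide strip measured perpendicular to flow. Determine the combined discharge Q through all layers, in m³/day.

20500

Flow is parallel to layering, so each bed carries its own Darcy discharge and the transmissivities add.
Σ(K_i·b_i) = 28.3×12.2 + 29.2×3.50 + 0.102×2.50 + 1.01×7.45 = 455.2 m²/day.
Hydraulic gradient i = Δh / L = 12.4 / 465 = 0.02667.
Q = Σ(K_i·b_i) · W · i = 455.2 × 1690 × 0.02667 = 20516 m³/day.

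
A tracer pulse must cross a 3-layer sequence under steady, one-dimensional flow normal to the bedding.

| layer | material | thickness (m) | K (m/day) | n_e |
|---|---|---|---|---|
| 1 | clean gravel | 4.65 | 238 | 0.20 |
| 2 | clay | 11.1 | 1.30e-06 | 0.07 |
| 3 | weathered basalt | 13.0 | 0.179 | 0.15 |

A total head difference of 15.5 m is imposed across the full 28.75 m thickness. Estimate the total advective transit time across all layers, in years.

With flow normal to the layers, continuity requires the same specific discharge q through every layer.
Σ(b_i/K_i) = 4.65/238 + 11.1/1.30e-06 + 13.0/0.179 = 8.539e+06 d.
q = Δh / Σ(b_i/K_i) = 15.5 / 8.539e+06 = 1.815e-06 m/day.
In each layer the seepage velocity is v_i = q/n_i, so the layer transit time is t_i = b_i·n_i / q:
  layer 1 (clean gravel): t_1 = 4.65 × 0.20 / 1.815e-06 = 5.123e+05 d
  layer 2 (clay): t_2 = 11.1 × 0.07 / 1.815e-06 = 4.280e+05 d
  layer 3 (weathered basalt): t_3 = 13.0 × 0.15 / 1.815e-06 = 1.074e+06 d
Total t = Σ t_i = 2.015e+06 days = 5516 years.

5520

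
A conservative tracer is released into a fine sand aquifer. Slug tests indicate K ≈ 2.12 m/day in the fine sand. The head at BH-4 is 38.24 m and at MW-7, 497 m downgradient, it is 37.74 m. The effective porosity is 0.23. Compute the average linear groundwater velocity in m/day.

Hydraulic gradient i = (38.24 − 37.74) / 497 = 0.5 / 497 = 0.001006.
Darcy flux q = K · i = 2.120 × 0.001006 = 0.002133 m/day.
Seepage velocity v = q / n_e = 0.002133 / 0.23 = 0.009273 m/day.

0.00927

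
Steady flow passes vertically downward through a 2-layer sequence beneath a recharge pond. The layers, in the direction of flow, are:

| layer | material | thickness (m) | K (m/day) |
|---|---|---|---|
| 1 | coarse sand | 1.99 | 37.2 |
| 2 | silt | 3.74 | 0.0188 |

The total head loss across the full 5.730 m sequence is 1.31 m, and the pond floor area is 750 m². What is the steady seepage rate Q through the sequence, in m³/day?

4.94

Flow is perpendicular to layering, so the layers act in series and the equivalent K is the thickness-weighted harmonic mean.
Total thickness L = 1.99 + 3.74 = 5.730 m.
Σ(b_i/K_i) = 1.99/37.2 + 3.74/0.0188 = 199.0 d.
K_eq = L / Σ(b_i/K_i) = 5.730 / 199.0 = 0.02880 m/day.
Q = K_eq · A · (Δh/L) = 0.02880 × 750 × (1.31/5.730) = 4.937 m³/day.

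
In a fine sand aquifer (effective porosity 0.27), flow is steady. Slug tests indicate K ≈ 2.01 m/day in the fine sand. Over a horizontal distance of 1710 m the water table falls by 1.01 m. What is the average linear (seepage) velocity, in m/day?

Hydraulic gradient i = Δh / L = 1.01 / 1710 = 0.0005906.
Darcy flux q = K · i = 2.010 × 0.0005906 = 0.001187 m/day.
Seepage velocity v = q / n_e = 0.001187 / 0.27 = 0.004397 m/day.

0.00440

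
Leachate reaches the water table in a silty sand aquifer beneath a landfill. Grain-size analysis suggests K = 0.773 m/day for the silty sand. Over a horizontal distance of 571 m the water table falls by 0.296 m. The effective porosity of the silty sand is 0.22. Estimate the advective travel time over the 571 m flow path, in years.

Hydraulic gradient i = Δh / L = 0.296 / 571 = 0.0005184.
Darcy flux q = K · i = 0.7730 × 0.0005184 = 0.0004007 m/day.
Seepage velocity v = q / n_e = 0.0004007 / 0.22 = 0.001821 m/day.
Travel time t = L / v = 571 / 0.001821 = 3.135e+05 days = 858.3 years.

858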